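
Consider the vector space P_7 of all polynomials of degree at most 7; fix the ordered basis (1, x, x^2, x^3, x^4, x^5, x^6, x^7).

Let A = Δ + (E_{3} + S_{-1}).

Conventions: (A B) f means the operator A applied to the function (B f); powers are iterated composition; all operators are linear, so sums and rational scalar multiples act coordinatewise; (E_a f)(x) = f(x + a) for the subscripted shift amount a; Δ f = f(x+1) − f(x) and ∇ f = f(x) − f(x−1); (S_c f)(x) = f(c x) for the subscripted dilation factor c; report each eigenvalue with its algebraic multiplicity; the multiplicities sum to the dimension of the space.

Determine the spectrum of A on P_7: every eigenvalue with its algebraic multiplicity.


image of 1: 2
image of x: 4
image of x^2: 2x^2 + 8x + 10
image of x^3: 12x^2 + 30x + 28
image of x^4: 2x^4 + 16x^3 + 60x^2 + 112x + 82
image of x^5: 20x^4 + 100x^3 + 280x^2 + 410x + 244
image of x^6: 2x^6 + 24x^5 + 150x^4 + 560x^3 + 1230x^2 + 1464x + 730
image of x^7: 28x^6 + 210x^5 + 980x^4 + 2870x^3 + 5124x^2 + 5110x + 2188
the matrix is upper triangular; its diagonal is (2, 0, 2, 0, 2, 0, 2, 0)
for a triangular matrix the eigenvalues are the diagonal entries, with algebraic multiplicity their repetition count

λ = 0 (multiplicity 4), λ = 2 (multiplicity 4)


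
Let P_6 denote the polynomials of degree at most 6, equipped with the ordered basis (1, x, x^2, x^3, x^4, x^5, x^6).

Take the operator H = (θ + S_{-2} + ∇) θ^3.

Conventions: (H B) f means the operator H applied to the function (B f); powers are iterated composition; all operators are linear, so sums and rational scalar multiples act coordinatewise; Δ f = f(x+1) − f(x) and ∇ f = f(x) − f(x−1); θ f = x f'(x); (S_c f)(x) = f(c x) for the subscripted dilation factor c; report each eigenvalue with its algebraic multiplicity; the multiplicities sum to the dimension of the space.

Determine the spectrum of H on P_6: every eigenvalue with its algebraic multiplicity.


image of 1: 0
image of x: -x + 1
image of x^2: 48x^2 + 16x - 8
image of x^3: -135x^3 + 81x^2 - 81x + 27
image of x^4: 1280x^4 + 256x^3 - 384x^2 + 256x - 64
image of x^5: -3375x^5 + 625x^4 - 1250x^3 + 1250x^2 - 625x + 125
image of x^6: 15120x^6 + 1296x^5 - 3240x^4 + 4320x^3 - 3240x^2 + 1296x - 216
the matrix is upper triangular; its diagonal is (0, -1, 48, -135, 1280, -3375, 15120)
for a triangular matrix the eigenvalues are the diagonal entries, with algebraic multiplicity their repetition count

λ = -3375 (multiplicity 1), λ = -135 (multiplicity 1), λ = -1 (multiplicity 1), λ = 0 (multiplicity 1), λ = 48 (multiplicity 1), λ = 1280 (multiplicity 1), λ = 15120 (multiplicity 1)


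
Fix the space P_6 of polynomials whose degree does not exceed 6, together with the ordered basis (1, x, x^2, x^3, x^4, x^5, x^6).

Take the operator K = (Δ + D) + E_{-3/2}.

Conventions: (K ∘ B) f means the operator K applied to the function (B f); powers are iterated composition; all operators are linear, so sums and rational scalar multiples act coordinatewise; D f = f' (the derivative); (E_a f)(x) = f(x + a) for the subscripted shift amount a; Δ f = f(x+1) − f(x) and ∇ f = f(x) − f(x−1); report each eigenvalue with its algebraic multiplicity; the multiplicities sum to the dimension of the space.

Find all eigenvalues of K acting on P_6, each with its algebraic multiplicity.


image of 1: 1
image of x: x + 1/2
image of x^2: x^2 + x + 13/4
image of x^3: x^3 + (3/2)x^2 + (39/4)x - 19/8
image of x^4: x^4 + 2x^3 + (39/2)x^2 - (19/2)x + 97/16
image of x^5: x^5 + (5/2)x^4 + (65/2)x^3 - (95/4)x^2 + (485/16)x - 211/32
image of x^6: x^6 + 3x^5 + (195/4)x^4 - (95/2)x^3 + (1455/16)x^2 - (633/16)x + 793/64
the matrix is upper triangular; its diagonal is (1, 1, 1, 1, 1, 1, 1)
for a triangular matrix the eigenvalues are the diagonal entries, with algebraic multiplicity their repetition count

λ = 1 (multiplicity 7)


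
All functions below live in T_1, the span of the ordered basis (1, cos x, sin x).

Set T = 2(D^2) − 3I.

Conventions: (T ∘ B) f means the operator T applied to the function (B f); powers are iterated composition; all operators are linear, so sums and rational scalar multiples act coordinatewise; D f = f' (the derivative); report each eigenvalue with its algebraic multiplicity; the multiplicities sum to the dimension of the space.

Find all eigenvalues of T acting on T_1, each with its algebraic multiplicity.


λ = -5 (multiplicity 2), λ = -3 (multiplicity 1)

image of 1: -3
image of cos x: -5cos x
image of sin x: -5sin x
the matrix is diagonal; its diagonal is (-3, -5, -5)
for a triangular matrix the eigenvalues are the diagonal entries, with algebraic multiplicity their repetition count


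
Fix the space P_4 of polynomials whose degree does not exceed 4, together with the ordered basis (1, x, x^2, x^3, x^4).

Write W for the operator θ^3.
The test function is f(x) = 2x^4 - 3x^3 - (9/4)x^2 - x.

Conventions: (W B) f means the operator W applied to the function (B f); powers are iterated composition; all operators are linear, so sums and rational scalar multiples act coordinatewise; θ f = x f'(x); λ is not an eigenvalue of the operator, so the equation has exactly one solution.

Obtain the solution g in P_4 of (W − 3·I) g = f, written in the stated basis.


write g with unknown coordinates in the stated basis and equate coefficients in (W − 3·I) g = f
solving from the highest basis element down gives g = (2/61)x^4 - (1/8)x^3 - (9/20)x^2 + (1/2)x
check: W g = (128/61)x^4 - (27/8)x^3 - (18/5)x^2 + (1/2)x
so W g − 3·g = 2x^4 - 3x^3 - (9/4)x^2 - x = f ✓

the image equals g(x) = (2/61)x^4 - (1/8)x^3 - (9/20)x^2 + (1/2)x


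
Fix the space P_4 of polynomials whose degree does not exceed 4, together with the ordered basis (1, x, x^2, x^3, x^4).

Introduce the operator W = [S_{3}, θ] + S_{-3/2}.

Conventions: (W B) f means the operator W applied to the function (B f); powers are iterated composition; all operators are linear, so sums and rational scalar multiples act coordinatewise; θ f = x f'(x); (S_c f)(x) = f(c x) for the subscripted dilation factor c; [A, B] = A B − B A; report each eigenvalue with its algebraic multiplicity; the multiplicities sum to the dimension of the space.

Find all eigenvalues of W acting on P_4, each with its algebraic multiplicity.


λ = -27/8 (multiplicity 1), λ = -3/2 (multiplicity 1), λ = 1 (multiplicity 1), λ = 9/4 (multiplicity 1), λ = 81/16 (multiplicity 1)

image of 1: 1
image of x: -(3/2)x
image of x^2: (9/4)x^2
image of x^3: -(27/8)x^3
image of x^4: (81/16)x^4
the matrix is upper triangular; its diagonal is (1, -3/2, 9/4, -27/8, 81/16)
for a triangular matrix the eigenvalues are the diagonal entries, with algebraic multiplicity their repetition count


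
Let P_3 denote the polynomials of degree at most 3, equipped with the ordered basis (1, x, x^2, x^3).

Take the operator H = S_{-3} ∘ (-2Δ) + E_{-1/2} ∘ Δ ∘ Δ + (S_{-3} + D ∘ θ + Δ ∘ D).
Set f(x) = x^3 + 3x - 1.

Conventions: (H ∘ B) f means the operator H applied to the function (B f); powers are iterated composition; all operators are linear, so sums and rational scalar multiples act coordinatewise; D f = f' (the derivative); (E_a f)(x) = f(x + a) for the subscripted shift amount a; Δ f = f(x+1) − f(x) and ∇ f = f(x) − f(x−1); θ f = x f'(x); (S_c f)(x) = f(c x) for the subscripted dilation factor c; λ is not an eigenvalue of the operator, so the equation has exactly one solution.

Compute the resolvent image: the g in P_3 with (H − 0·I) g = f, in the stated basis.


write g with unknown coordinates in the stated basis and equate coefficients in (H − 0·I) g = f
solving from the highest basis element down gives g = -(1/27)x^3 - (5/27)x^2 - (191/81)x - 230/81
check: H g = x^3 + 3x - 1
so H g − 0·g = x^3 + 3x - 1 = f ✓

the result is g(x) = -(1/27)x^3 - (5/27)x^2 - (191/81)x - 230/81


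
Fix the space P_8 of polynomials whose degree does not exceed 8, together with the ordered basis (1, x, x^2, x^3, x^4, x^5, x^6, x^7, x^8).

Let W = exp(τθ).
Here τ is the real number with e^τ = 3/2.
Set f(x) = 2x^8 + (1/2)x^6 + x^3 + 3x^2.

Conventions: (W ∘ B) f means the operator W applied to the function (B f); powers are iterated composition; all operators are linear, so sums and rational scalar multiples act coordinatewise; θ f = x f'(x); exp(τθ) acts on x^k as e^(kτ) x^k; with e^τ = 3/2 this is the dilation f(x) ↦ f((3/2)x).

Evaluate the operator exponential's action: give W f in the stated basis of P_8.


the result is g(x) = (6561/128)x^8 + (729/128)x^6 + (27/8)x^3 + (27/4)x^2

exp(τθ) x^k = e^(kτ) x^k; with e^τ = 3/2 this sends x^k to (3/2)^k x^k
x^2 ↦ 9/4 x^2
x^3 ↦ 27/8 x^3
x^6 ↦ 729/64 x^6
x^8 ↦ 6561/256 x^8
applying this coordinatewise to f: exp(τθ) f = (6561/128)x^8 + (729/128)x^6 + (27/8)x^3 + (27/4)x^2


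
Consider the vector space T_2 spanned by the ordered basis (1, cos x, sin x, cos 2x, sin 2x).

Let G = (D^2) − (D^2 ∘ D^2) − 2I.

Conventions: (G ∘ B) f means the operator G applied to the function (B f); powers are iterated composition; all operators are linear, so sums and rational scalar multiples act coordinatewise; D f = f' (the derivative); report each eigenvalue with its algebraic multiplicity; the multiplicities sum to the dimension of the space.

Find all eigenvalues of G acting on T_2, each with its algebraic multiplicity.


image of 1: -2
image of cos x: -4cos x
image of sin x: -4sin x
image of cos 2x: -22cos 2x
image of sin 2x: -22sin 2x
the matrix is diagonal; its diagonal is (-2, -4, -4, -22, -22)
for a triangular matrix the eigenvalues are the diagonal entries, with algebraic multiplicity their repetition count

λ = -22 (multiplicity 2), λ = -4 (multiplicity 2), λ = -2 (multiplicity 1)


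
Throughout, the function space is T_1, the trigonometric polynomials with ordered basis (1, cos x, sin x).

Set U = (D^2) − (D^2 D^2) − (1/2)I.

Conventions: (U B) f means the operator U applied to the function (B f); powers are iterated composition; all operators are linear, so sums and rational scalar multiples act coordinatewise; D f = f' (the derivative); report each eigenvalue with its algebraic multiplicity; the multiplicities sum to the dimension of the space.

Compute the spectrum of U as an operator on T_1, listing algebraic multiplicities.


image of 1: -1/2
image of cos x: -(5/2)cos x
image of sin x: -(5/2)sin x
the matrix is diagonal; its diagonal is (-1/2, -5/2, -5/2)
for a triangular matrix the eigenvalues are the diagonal entries, with algebraic multiplicity their repetition count

λ = -5/2 (multiplicity 2), λ = -1/2 (multiplicity 1)


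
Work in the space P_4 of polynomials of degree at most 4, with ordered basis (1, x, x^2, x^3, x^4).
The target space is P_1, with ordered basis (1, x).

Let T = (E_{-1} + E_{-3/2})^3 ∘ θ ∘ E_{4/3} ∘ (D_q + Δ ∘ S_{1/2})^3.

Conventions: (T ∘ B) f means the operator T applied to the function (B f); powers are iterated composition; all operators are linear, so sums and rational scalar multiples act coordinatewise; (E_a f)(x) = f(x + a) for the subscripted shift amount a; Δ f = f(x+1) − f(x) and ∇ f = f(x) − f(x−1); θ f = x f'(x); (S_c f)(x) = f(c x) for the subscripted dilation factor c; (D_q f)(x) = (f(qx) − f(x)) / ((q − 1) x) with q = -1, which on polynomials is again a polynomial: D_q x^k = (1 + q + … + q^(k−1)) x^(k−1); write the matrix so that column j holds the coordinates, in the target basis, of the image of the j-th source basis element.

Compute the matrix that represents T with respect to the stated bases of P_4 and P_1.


the matrix is [[0, 0, 0, 0, -165/32]; [0, 0, 0, 0, 11/8]] (rows listed top to bottom)

image of 1: 0
image of x: 0
image of x^2: 0
image of x^3: 0
image of x^4: (11/8)x - 165/32
each image's coordinates form column j of the matrix


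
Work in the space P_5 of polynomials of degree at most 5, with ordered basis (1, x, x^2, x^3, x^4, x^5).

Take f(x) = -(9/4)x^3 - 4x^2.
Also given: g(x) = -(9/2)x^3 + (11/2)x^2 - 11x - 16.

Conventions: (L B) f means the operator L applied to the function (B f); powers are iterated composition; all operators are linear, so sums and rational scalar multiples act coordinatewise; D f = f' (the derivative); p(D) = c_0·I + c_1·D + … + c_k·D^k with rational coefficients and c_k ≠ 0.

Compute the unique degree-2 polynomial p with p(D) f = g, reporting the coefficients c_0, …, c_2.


p(D) = 2·I − 2·D + 2·D^2, i.e. c_0 = 2, c_1 = -2, c_2 = 2

D^0 f = -(9/4)x^3 - 4x^2
D^1 f = -(27/4)x^2 - 8x
D^2 f = -(27/2)x - 8
matching coefficients of g against c_0 f + c_1 Df + … from the top degree down determines the c_i
solution: c_0 = 2, c_1 = -2, c_2 = 2


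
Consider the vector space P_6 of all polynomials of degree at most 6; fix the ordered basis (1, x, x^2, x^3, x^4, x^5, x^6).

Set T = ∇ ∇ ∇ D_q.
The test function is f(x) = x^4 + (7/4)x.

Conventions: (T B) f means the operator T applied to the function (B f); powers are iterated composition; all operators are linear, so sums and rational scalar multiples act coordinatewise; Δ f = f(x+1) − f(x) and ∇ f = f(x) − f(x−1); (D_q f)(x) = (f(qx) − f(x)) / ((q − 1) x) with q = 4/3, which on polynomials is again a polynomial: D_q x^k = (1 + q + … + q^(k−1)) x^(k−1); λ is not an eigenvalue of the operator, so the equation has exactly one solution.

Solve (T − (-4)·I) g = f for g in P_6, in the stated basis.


write g with unknown coordinates in the stated basis and equate coefficients in (T − (-4)·I) g = f
solving from the highest basis element down gives g = (1/4)x^4 + (7/16)x - 175/72
check: T g = 175/18
so T g − (-4)·g = x^4 + (7/4)x = f ✓

the image equals g(x) = (1/4)x^4 + (7/16)x - 175/72


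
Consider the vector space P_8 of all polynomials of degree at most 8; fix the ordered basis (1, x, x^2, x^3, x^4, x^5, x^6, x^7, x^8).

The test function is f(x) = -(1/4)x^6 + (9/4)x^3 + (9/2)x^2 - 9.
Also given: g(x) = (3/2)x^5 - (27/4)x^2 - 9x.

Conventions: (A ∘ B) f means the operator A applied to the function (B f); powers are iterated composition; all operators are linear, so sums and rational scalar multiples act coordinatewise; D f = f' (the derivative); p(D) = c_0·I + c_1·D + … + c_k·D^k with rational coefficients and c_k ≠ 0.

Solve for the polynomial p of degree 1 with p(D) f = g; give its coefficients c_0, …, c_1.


D^0 f = -(1/4)x^6 + (9/4)x^3 + (9/2)x^2 - 9
D^1 f = -(3/2)x^5 + (27/4)x^2 + 9x
matching coefficients of g against c_0 f + c_1 Df + … from the top degree down determines the c_i
solution: c_0 = 0, c_1 = -1

p(D) = -D, i.e. c_0 = 0, c_1 = -1


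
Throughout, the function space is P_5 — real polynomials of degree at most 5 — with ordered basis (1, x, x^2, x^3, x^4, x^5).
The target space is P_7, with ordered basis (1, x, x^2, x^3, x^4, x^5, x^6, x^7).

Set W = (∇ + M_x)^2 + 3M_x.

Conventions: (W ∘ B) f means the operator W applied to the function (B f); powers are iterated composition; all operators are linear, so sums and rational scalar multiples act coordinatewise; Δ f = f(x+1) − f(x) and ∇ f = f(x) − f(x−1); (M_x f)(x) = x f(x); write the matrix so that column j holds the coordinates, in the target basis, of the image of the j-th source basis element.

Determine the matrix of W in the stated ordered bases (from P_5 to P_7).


the matrix is [[1, -1, 3, -7, 15, -31]; [3, 3, -4, 11, -30, 77]; [1, 3, 5, -9, 26, -80]; [0, 1, 3, 7, -16, 50]; [0, 0, 1, 3, 9, -25]; [0, 0, 0, 1, 3, 11]; [0, 0, 0, 0, 1, 3]; [0, 0, 0, 0, 0, 1]] (rows listed top to bottom)

image of 1: x^2 + 3x + 1
image of x: x^3 + 3x^2 + 3x - 1
image of x^2: x^4 + 3x^3 + 5x^2 - 4x + 3
image of x^3: x^5 + 3x^4 + 7x^3 - 9x^2 + 11x - 7
image of x^4: x^6 + 3x^5 + 9x^4 - 16x^3 + 26x^2 - 30x + 15
image of x^5: x^7 + 3x^6 + 11x^5 - 25x^4 + 50x^3 - 80x^2 + 77x - 31
each image's coordinates form column j of the matrix


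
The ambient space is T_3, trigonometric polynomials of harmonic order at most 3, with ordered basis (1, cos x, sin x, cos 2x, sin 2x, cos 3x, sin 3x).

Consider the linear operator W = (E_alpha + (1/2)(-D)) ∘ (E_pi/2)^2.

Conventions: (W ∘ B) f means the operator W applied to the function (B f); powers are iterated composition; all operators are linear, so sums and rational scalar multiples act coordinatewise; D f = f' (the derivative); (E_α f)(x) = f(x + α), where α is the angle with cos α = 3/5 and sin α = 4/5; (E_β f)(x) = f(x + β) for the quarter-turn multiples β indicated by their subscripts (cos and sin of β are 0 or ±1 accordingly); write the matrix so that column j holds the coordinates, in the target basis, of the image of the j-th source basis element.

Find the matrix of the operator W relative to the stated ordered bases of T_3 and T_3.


image of 1: 1
image of cos x: -(3/5)cos x + (3/10)sin x
image of sin x: -(3/10)cos x - (3/5)sin x
image of cos 2x: -(7/25)cos 2x + (1/25)sin 2x
image of sin 2x: -(1/25)cos 2x - (7/25)sin 2x
image of cos 3x: (117/125)cos 3x - (287/250)sin 3x
image of sin 3x: (287/250)cos 3x + (117/125)sin 3x
each image's coordinates form column j of the matrix

the matrix is [[1, 0, 0, 0, 0, 0, 0]; [0, -3/5, -3/10, 0, 0, 0, 0]; [0, 3/10, -3/5, 0, 0, 0, 0]; [0, 0, 0, -7/25, -1/25, 0, 0]; [0, 0, 0, 1/25, -7/25, 0, 0]; [0, 0, 0, 0, 0, 117/125, 287/250]; [0, 0, 0, 0, 0, -287/250, 117/125]] (rows listed top to bottom)


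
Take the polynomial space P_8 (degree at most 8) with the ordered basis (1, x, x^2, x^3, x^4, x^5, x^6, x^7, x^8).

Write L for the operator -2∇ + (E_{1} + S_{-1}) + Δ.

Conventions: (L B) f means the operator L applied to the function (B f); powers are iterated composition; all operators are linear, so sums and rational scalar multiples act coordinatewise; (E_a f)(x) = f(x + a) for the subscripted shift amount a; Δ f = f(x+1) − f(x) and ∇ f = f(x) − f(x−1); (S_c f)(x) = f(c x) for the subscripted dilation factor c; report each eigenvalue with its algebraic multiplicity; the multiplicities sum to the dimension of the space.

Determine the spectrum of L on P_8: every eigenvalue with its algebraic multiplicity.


λ = 0 (multiplicity 4), λ = 2 (multiplicity 5)

image of 1: 2
image of x: 0
image of x^2: 2x^2 + 4
image of x^3: 12x
image of x^4: 2x^4 + 24x^2 + 4
image of x^5: 40x^3 + 20x
image of x^6: 2x^6 + 60x^4 + 60x^2 + 4
image of x^7: 84x^5 + 140x^3 + 28x
image of x^8: 2x^8 + 112x^6 + 280x^4 + 112x^2 + 4
the matrix is upper triangular; its diagonal is (2, 0, 2, 0, 2, 0, 2, 0, 2)
for a triangular matrix the eigenvalues are the diagonal entries, with algebraic multiplicity their repetition count


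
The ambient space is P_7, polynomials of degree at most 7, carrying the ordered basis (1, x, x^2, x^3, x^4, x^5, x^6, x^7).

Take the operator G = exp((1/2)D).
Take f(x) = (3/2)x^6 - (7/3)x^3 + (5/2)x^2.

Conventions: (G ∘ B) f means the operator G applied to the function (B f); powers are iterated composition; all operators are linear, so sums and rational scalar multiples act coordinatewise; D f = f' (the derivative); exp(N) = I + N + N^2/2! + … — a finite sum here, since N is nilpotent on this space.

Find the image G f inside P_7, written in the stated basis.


g(x) = (3/2)x^6 + (9/2)x^5 + (45/8)x^4 + (17/12)x^3 + (13/32)x^2 + (33/32)x + 137/384

order-1 term: (9/2)x^5 - (7/2)x^2 + (5/2)x
order-2 term: (45/8)x^4 - (7/4)x + 5/8
order-3 term: (15/4)x^3 - 7/24
order-4 term: (45/32)x^2
order-5 term: (9/32)x
order-6 term: 3/128
the series for exp((1/2)D) f terminates at order 6
exp((1/2)D) f = (3/2)x^6 + (9/2)x^5 + (45/8)x^4 + (17/12)x^3 + (13/32)x^2 + (33/32)x + 137/384


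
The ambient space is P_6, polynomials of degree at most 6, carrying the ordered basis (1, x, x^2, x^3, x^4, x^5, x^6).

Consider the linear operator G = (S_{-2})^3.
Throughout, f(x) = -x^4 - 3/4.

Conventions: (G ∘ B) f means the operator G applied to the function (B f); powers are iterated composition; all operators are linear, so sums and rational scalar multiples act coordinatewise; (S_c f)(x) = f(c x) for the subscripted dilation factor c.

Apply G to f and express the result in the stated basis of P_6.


the image equals g(x) = -4096x^4 - 3/4

S_{-2} f = -16x^4 - 3/4
S_{-2} S_{-2} f = -256x^4 - 3/4
S_{-2} S_{-2} S_{-2} f = -4096x^4 - 3/4


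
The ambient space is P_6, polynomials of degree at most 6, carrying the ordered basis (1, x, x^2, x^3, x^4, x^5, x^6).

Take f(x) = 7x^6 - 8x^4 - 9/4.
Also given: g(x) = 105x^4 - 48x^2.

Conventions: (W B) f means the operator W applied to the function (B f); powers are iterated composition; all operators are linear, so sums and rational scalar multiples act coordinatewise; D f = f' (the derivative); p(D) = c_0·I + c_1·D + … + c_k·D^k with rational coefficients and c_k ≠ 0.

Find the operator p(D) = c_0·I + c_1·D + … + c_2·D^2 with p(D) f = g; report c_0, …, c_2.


c_0 = 0, c_1 = 0, c_2 = 1/2

D^0 f = 7x^6 - 8x^4 - 9/4
D^1 f = 42x^5 - 32x^3
D^2 f = 210x^4 - 96x^2
matching coefficients of g against c_0 f + c_1 Df + … from the top degree down determines the c_i
solution: c_0 = 0, c_1 = 0, c_2 = 1/2


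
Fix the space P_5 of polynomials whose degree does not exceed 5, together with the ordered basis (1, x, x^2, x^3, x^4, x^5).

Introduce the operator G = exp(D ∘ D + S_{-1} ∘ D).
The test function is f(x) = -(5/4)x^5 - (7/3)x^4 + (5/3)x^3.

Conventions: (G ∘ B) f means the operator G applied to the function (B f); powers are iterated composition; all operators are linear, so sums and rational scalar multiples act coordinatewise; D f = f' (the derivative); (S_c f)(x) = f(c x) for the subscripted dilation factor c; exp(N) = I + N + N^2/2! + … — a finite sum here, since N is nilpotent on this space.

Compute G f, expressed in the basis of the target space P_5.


g(x) = -(5/4)x^5 - (103/12)x^4 - (3/2)x^3 - (143/2)x^2 + (545/12)x - 181/4

order-1 term: -(25/4)x^4 - (47/3)x^3 - 23x^2 + 10x
order-2 term: (25/2)x^3 - 61x^2 - 24x - 18
order-3 term: (25/2)x^2 + (197/3)x - 146/3
order-4 term: -(25/4)x + 68/3
order-5 term: -5/4
the series for exp(D ∘ D + S_{-1} ∘ D) f terminates at order 5
exp(D ∘ D + S_{-1} ∘ D) f = -(5/4)x^5 - (103/12)x^4 - (3/2)x^3 - (143/2)x^2 + (545/12)x - 181/4


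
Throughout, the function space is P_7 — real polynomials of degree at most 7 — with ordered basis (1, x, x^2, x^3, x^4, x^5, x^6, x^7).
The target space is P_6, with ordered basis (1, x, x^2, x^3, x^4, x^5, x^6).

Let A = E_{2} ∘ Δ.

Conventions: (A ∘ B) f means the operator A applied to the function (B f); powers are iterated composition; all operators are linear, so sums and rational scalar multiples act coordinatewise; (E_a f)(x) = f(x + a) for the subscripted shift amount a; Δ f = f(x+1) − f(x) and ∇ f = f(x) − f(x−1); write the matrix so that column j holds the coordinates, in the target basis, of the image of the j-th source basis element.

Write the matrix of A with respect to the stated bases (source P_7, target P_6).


image of 1: 0
image of x: 1
image of x^2: 2x + 5
image of x^3: 3x^2 + 15x + 19
image of x^4: 4x^3 + 30x^2 + 76x + 65
image of x^5: 5x^4 + 50x^3 + 190x^2 + 325x + 211
image of x^6: 6x^5 + 75x^4 + 380x^3 + 975x^2 + 1266x + 665
image of x^7: 7x^6 + 105x^5 + 665x^4 + 2275x^3 + 4431x^2 + 4655x + 2059
each image's coordinates form column j of the matrix

the matrix is [[0, 1, 5, 19, 65, 211, 665, 2059]; [0, 0, 2, 15, 76, 325, 1266, 4655]; [0, 0, 0, 3, 30, 190, 975, 4431]; [0, 0, 0, 0, 4, 50, 380, 2275]; [0, 0, 0, 0, 0, 5, 75, 665]; [0, 0, 0, 0, 0, 0, 6, 105]; [0, 0, 0, 0, 0, 0, 0, 7]] (rows listed top to bottom)


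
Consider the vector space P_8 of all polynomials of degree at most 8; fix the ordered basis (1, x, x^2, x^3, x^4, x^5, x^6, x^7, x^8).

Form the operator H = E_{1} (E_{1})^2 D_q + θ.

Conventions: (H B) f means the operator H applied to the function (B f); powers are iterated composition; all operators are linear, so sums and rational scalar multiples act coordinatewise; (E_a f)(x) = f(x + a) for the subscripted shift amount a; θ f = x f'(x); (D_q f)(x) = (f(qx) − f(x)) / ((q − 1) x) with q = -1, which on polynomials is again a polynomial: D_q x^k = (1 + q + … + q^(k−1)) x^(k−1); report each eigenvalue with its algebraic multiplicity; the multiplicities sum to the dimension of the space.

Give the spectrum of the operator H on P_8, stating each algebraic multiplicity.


λ = 0 (multiplicity 1), λ = 1 (multiplicity 1), λ = 2 (multiplicity 1), λ = 3 (multiplicity 1), λ = 4 (multiplicity 1), λ = 5 (multiplicity 1), λ = 6 (multiplicity 1), λ = 7 (multiplicity 1), λ = 8 (multiplicity 1)

image of 1: 0
image of x: x + 1
image of x^2: 2x^2
image of x^3: 3x^3 + x^2 + 6x + 9
image of x^4: 4x^4
image of x^5: 5x^5 + x^4 + 12x^3 + 54x^2 + 108x + 81
image of x^6: 6x^6
image of x^7: 7x^7 + x^6 + 18x^5 + 135x^4 + 540x^3 + 1215x^2 + 1458x + 729
image of x^8: 8x^8
the matrix is upper triangular; its diagonal is (0, 1, 2, 3, 4, 5, 6, 7, 8)
for a triangular matrix the eigenvalues are the diagonal entries, with algebraic multiplicity their repetition count


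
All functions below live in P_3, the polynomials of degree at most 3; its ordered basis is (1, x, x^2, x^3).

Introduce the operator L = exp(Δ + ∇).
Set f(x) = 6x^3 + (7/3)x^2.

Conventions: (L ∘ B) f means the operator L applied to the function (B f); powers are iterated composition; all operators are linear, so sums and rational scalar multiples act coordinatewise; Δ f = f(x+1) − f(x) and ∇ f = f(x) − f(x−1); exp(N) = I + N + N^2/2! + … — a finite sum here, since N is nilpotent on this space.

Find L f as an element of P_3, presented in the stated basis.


order-1 term: 36x^2 + (28/3)x + 12
order-2 term: 72x + 28/3
order-3 term: 48
the series for exp(Δ + ∇) f terminates at order 3
exp(Δ + ∇) f = 6x^3 + (115/3)x^2 + (244/3)x + 208/3

g(x) = 6x^3 + (115/3)x^2 + (244/3)x + 208/3


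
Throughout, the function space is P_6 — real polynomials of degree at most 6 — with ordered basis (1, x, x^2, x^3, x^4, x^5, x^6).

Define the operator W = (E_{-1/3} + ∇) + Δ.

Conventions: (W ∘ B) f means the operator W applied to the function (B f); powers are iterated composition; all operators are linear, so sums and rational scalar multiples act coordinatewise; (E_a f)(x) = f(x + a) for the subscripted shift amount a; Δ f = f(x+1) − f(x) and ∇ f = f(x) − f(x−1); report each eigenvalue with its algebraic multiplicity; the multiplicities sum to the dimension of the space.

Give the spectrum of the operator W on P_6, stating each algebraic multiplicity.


image of 1: 1
image of x: x + 5/3
image of x^2: x^2 + (10/3)x + 1/9
image of x^3: x^3 + 5x^2 + (1/3)x + 53/27
image of x^4: x^4 + (20/3)x^3 + (2/3)x^2 + (212/27)x + 1/81
image of x^5: x^5 + (25/3)x^4 + (10/9)x^3 + (530/27)x^2 + (5/81)x + 485/243
image of x^6: x^6 + 10x^5 + (5/3)x^4 + (1060/27)x^3 + (5/27)x^2 + (970/81)x + 1/729
the matrix is upper triangular; its diagonal is (1, 1, 1, 1, 1, 1, 1)
for a triangular matrix the eigenvalues are the diagonal entries, with algebraic multiplicity their repetition count

λ = 1 (multiplicity 7)


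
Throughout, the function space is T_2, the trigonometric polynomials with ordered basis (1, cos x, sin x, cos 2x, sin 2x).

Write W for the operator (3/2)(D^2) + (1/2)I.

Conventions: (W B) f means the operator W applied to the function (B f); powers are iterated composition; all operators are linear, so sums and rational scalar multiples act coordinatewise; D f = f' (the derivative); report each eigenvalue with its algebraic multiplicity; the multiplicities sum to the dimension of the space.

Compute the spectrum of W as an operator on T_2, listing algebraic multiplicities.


image of 1: 1/2
image of cos x: -cos x
image of sin x: -sin x
image of cos 2x: -(11/2)cos 2x
image of sin 2x: -(11/2)sin 2x
the matrix is diagonal; its diagonal is (1/2, -1, -1, -11/2, -11/2)
for a triangular matrix the eigenvalues are the diagonal entries, with algebraic multiplicity their repetition count

λ = -11/2 (multiplicity 2), λ = -1 (multiplicity 2), λ = 1/2 (multiplicity 1)


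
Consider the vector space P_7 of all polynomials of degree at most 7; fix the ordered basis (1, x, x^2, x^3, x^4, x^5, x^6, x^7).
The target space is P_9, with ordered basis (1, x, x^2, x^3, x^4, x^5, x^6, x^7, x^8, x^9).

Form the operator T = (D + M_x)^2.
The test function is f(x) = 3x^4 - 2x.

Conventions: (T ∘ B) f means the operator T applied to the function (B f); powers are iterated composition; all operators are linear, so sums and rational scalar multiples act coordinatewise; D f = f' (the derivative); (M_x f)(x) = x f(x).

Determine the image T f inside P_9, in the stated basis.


D f = 12x^3 - 2
M_x f = 3x^5 - 2x^2
(D + M_x) f = 3x^5 + 12x^3 - 2x^2 - 2
D (D + M_x) f = 15x^4 + 36x^2 - 4x
M_x (D + M_x) f = 3x^6 + 12x^4 - 2x^3 - 2x
(D + M_x) (D + M_x) f = 3x^6 + 27x^4 - 2x^3 + 36x^2 - 6x

the result is g(x) = 3x^6 + 27x^4 - 2x^3 + 36x^2 - 6x


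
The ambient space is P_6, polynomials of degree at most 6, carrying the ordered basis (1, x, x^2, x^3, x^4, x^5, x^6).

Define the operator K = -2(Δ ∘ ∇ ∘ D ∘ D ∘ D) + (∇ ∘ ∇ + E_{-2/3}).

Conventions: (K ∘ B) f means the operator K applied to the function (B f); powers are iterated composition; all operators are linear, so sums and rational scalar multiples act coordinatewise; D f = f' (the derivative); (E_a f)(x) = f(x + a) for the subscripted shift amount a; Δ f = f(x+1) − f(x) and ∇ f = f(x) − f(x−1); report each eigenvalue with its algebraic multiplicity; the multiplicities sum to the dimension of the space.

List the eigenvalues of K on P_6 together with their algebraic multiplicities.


λ = 1 (multiplicity 7)

image of 1: 1
image of x: x - 2/3
image of x^2: x^2 - (4/3)x + 22/9
image of x^3: x^3 - 2x^2 + (22/3)x - 170/27
image of x^4: x^4 - (8/3)x^3 + (44/3)x^2 - (680/27)x + 1150/81
image of x^5: x^5 - (10/3)x^4 + (220/9)x^3 - (1700/27)x^2 + (5750/81)x - 65642/243
image of x^6: x^6 - 4x^5 + (110/3)x^4 - (3400/27)x^3 + (5750/27)x^2 - (131284/81)x + 45262/729
the matrix is upper triangular; its diagonal is (1, 1, 1, 1, 1, 1, 1)
for a triangular matrix the eigenvalues are the diagonal entries, with algebraic multiplicity their repetition count


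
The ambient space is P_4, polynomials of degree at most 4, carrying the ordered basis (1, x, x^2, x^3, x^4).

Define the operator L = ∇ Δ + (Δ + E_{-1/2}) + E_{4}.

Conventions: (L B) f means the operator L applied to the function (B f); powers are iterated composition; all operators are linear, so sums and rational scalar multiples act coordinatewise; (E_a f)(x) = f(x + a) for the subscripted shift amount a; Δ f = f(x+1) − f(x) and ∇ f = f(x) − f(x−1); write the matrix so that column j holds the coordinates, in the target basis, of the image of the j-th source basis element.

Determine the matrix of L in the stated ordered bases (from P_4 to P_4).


the matrix is [[2, 9/2, 77/4, 519/8, 4145/16]; [0, 2, 9, 231/4, 519/2]; [0, 0, 2, 27/2, 231/2]; [0, 0, 0, 2, 18]; [0, 0, 0, 0, 2]] (rows listed top to bottom)

image of 1: 2
image of x: 2x + 9/2
image of x^2: 2x^2 + 9x + 77/4
image of x^3: 2x^3 + (27/2)x^2 + (231/4)x + 519/8
image of x^4: 2x^4 + 18x^3 + (231/2)x^2 + (519/2)x + 4145/16
each image's coordinates form column j of the matrix


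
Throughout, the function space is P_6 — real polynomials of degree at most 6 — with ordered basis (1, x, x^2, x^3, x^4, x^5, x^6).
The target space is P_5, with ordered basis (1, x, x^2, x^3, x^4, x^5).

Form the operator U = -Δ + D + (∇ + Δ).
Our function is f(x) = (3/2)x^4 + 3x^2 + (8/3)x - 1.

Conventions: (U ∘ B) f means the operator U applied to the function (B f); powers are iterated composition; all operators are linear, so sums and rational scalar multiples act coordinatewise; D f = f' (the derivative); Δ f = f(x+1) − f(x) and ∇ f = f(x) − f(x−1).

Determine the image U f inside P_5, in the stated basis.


Δ f = 6x^3 + 9x^2 + 12x + 43/6
(-Δ) f = -6x^3 - 9x^2 - 12x - 43/6
D f = 6x^3 + 6x + 8/3
∇ f = 6x^3 - 9x^2 + 12x - 11/6
Δ f = 6x^3 + 9x^2 + 12x + 43/6
(∇ + Δ) f = 12x^3 + 24x + 16/3
(-Δ + D + (∇ + Δ)) f = 12x^3 - 9x^2 + 18x + 5/6

g(x) = 12x^3 - 9x^2 + 18x + 5/6


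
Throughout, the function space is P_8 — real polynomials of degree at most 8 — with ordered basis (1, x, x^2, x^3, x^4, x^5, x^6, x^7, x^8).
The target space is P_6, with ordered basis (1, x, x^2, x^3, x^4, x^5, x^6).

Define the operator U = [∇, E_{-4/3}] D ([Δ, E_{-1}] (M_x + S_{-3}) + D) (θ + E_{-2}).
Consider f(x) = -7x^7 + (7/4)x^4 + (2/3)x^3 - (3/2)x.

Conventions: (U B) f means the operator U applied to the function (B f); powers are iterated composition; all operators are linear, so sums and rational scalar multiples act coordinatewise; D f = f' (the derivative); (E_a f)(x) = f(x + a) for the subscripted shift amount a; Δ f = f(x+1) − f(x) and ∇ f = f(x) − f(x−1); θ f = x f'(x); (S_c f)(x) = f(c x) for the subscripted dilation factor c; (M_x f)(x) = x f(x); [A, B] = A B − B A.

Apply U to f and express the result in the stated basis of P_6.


the image equals g(x) = 0

θ f = -49x^7 + 7x^4 + 2x^3 - (3/2)x
E_{-2} f = -7x^7 + 98x^6 - 588x^5 + (7847/4)x^4 - (11800/3)x^3 + 4742x^2 - (6371/2)x + 2765/3
(θ + E_{-2}) f = -56x^7 + 98x^6 - 588x^5 + (7875/4)x^4 - (11794/3)x^3 + 4742x^2 - 3187x + 2765/3
M_x (θ + E_{-2}) f = -56x^8 + 98x^7 - 588x^6 + (7875/4)x^5 - (11794/3)x^4 + 4742x^3 - 3187x^2 + (2765/3)x
S_{-3} (θ + E_{-2}) f = 122472x^7 + 71442x^6 + 142884x^5 + (637875/4)x^4 + 106146x^3 + 42678x^2 + 9561x + 2765/3
(M_x + S_{-3}) (θ + E_{-2}) f = -56x^8 + 122570x^7 + 70854x^6 + (579411/4)x^5 + (1866449/12)x^4 + 110888x^3 + 39491x^2 + (31448/3)x + 2765/3
E_{-1} (M_x + S_{-3}) (θ + E_{-2}) f = -56x^8 + 123018x^7 - 788704x^6 + (9187339/4)x^5 - (11399359/3)x^4 + (22879631/6)x^3 - 2321204x^2 + (3198371/4)x - 366136/3
Δ E_{-1} (M_x + S_{-3}) (θ + E_{-2}) f = -448x^7 + 859558x^6 - 2151982x^5 + (15821295/4)x^4 - (22214303/6)x^3 + 2360695x^2 - (9469321/12)x + 122967
Δ (M_x + S_{-3}) (θ + E_{-2}) f = -448x^7 + 856422x^6 + 2995958x^5 + (24292415/4)x^4 + (46647427/6)x^3 + 6349628x^2 + (36488705/12)x + 3927719/6
E_{-1} Δ (M_x + S_{-3}) (θ + E_{-2}) f = -448x^7 + 859558x^6 - 2151982x^5 + (15821295/4)x^4 - (22214303/6)x^3 + 2360695x^2 - (9469321/12)x + 122967
[Δ, E_{-1}] (M_x + S_{-3}) (θ + E_{-2}) f = 0
D (θ + E_{-2}) f = -392x^6 + 588x^5 - 2940x^4 + 7875x^3 - 11794x^2 + 9484x - 3187
([Δ, E_{-1}] (M_x + S_{-3}) + D) (θ + E_{-2}) f = -392x^6 + 588x^5 - 2940x^4 + 7875x^3 - 11794x^2 + 9484x - 3187
D ([Δ, E_{-1}] (M_x + S_{-3}) + D) (θ + E_{-2}) f = -2352x^5 + 2940x^4 - 11760x^3 + 23625x^2 - 23588x + 9484
E_{-4/3} D ([Δ, E_{-1}] (M_x + S_{-3}) + D) (θ + E_{-2}) f = -2352x^5 + 18620x^4 - (207760/3)x^3 + (1419985/9)x^2 - (5787476/27)x + 10531084/81
∇ E_{-4/3} D ([Δ, E_{-1}] (M_x + S_{-3}) + D) (θ + E_{-2}) f = -11760x^4 + 98000x^3 - 343000x^2 + (5485970/9)x - 12483515/27
∇ D ([Δ, E_{-1}] (M_x + S_{-3}) + D) (θ + E_{-2}) f = -11760x^4 + 35280x^3 - 76440x^2 + 106050x - 64265
E_{-4/3} ∇ D ([Δ, E_{-1}] (M_x + S_{-3}) + D) (θ + E_{-2}) f = -11760x^4 + 98000x^3 - 343000x^2 + (5485970/9)x - 12483515/27
[∇, E_{-4/3}] D ([Δ, E_{-1}] (M_x + S_{-3}) + D) (θ + E_{-2}) f = 0


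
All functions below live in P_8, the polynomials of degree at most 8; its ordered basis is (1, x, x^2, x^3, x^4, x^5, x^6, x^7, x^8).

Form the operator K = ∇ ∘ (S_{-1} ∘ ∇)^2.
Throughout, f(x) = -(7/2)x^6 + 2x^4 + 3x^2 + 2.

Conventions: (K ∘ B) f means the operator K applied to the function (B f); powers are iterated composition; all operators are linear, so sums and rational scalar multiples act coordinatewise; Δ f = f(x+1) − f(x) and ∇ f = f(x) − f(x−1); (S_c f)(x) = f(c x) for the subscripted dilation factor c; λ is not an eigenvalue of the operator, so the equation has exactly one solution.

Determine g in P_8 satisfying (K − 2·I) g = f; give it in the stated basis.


g(x) = (7/4)x^6 - x^4 - 105x^3 + 156x^2 - (291/2)x + 721/2

write g with unknown coordinates in the stated basis and equate coefficients in (K − 2·I) g = f
solving from the highest basis element down gives g = (7/4)x^6 - x^4 - 105x^3 + 156x^2 - (291/2)x + 721/2
check: K g = -210x^3 + 315x^2 - 291x + 723
so K g − 2·g = -(7/2)x^6 + 2x^4 + 3x^2 + 2 = f ✓


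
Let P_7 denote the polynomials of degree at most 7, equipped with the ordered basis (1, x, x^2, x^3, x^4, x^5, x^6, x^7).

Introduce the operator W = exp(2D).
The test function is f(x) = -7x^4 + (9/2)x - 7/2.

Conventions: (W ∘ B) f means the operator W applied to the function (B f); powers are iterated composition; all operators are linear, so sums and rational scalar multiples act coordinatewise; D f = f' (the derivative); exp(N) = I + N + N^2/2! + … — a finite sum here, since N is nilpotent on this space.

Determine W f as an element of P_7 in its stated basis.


order-1 term: -56x^3 + 9
order-2 term: -168x^2
order-3 term: -224x
order-4 term: -112
the series for exp(2D) f terminates at order 4
exp(2D) f = -7x^4 - 56x^3 - 168x^2 - (439/2)x - 213/2

the image equals g(x) = -7x^4 - 56x^3 - 168x^2 - (439/2)x - 213/2


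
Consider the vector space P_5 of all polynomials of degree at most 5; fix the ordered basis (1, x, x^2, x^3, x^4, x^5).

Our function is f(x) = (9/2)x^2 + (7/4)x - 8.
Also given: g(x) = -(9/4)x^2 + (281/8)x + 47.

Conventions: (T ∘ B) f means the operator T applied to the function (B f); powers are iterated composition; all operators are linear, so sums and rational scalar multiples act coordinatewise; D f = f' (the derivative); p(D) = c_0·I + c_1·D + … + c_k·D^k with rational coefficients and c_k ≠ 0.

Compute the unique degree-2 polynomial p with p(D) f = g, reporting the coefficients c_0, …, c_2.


D^0 f = (9/2)x^2 + (7/4)x - 8
D^1 f = 9x + 7/4
D^2 f = 9
matching coefficients of g against c_0 f + c_1 Df + … from the top degree down determines the c_i
solution: c_0 = -1/2, c_1 = 4, c_2 = 4

p(D) = -(1/2)·I + 4·D + 4·D^2, i.e. c_0 = -1/2, c_1 = 4, c_2 = 4


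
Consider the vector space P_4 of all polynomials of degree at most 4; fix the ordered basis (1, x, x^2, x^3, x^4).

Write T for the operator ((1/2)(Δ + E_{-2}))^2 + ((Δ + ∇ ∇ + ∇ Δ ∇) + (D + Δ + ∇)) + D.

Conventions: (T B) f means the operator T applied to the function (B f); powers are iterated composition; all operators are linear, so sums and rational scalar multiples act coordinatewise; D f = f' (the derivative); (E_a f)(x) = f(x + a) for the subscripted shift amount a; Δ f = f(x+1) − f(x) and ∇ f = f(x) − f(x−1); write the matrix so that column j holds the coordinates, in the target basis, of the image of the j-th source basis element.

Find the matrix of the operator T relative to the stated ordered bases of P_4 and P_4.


image of 1: 1/4
image of x: (1/4)x + 9/2
image of x^2: (1/4)x^2 + 9x + 6
image of x^3: (1/4)x^3 + (27/2)x^2 + 18x - 8
image of x^4: (1/4)x^4 + 18x^3 + 36x^2 - 32x + 63
each image's coordinates form column j of the matrix

the matrix is [[1/4, 9/2, 6, -8, 63]; [0, 1/4, 9, 18, -32]; [0, 0, 1/4, 27/2, 36]; [0, 0, 0, 1/4, 18]; [0, 0, 0, 0, 1/4]] (rows listed top to bottom)


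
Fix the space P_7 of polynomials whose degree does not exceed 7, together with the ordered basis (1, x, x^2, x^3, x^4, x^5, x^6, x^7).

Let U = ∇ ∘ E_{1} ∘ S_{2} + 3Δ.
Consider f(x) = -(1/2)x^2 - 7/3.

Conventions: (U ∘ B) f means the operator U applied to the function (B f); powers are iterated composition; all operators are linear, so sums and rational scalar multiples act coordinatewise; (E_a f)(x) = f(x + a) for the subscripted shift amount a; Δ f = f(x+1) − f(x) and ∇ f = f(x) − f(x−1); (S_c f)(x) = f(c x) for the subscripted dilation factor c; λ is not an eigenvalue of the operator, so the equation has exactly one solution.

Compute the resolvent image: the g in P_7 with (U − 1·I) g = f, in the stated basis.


g(x) = (1/2)x^2 + 7x + 245/6

write g with unknown coordinates in the stated basis and equate coefficients in (U − 1·I) g = f
solving from the highest basis element down gives g = (1/2)x^2 + 7x + 245/6
check: U g = 7x + 77/2
so U g − 1·g = -(1/2)x^2 - 7/3 = f ✓


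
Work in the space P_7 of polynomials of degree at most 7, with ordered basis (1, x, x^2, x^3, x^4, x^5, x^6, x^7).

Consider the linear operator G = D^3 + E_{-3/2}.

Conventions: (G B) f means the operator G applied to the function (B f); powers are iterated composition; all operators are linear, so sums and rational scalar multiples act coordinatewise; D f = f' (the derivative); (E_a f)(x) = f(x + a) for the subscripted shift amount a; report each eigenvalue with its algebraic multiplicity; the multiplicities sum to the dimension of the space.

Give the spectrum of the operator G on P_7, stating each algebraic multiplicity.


image of 1: 1
image of x: x - 3/2
image of x^2: x^2 - 3x + 9/4
image of x^3: x^3 - (9/2)x^2 + (27/4)x + 21/8
image of x^4: x^4 - 6x^3 + (27/2)x^2 + (21/2)x + 81/16
image of x^5: x^5 - (15/2)x^4 + (45/2)x^3 + (105/4)x^2 + (405/16)x - 243/32
image of x^6: x^6 - 9x^5 + (135/4)x^4 + (105/2)x^3 + (1215/16)x^2 - (729/16)x + 729/64
image of x^7: x^7 - (21/2)x^6 + (189/4)x^5 + (735/8)x^4 + (2835/16)x^3 - (5103/32)x^2 + (5103/64)x - 2187/128
the matrix is upper triangular; its diagonal is (1, 1, 1, 1, 1, 1, 1, 1)
for a triangular matrix the eigenvalues are the diagonal entries, with algebraic multiplicity their repetition count

λ = 1 (multiplicity 8)
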